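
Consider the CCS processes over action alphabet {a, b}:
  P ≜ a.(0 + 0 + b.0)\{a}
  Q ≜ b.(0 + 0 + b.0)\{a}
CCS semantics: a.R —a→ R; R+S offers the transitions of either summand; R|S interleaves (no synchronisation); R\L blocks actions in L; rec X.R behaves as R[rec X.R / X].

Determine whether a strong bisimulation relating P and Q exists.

LTS(P): 3 reachable states
  u0 = a.(0 + 0 + b.0)\{a} has moves -a-> u1
  u1 = (0 + 0 + b.0)\{a} has moves -b-> u2
  u2 = 0\{a} has moves ∅
LTS(Q): 3 reachable states
  v0 = b.(0 + 0 + b.0)\{a} has moves -b-> v1
  v1 = (0 + 0 + b.0)\{a} has moves -b-> v2
  v2 = 0\{a} has moves ∅
Partition-refinement fixed point:
  B0 = {u0}
  B1 = {u1, v1}
  B2 = {u2, v2}
  B3 = {v0}
u0 ∈ B0, v0 ∈ B3 → different blocks

NO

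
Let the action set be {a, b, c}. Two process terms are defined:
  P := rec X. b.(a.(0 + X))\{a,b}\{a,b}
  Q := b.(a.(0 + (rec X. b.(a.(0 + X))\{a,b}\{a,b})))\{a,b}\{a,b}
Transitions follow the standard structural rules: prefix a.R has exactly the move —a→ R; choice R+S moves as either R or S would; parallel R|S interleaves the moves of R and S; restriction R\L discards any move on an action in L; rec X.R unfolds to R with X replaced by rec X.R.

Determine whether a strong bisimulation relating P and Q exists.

P's transition system — 2 states:
  s0 = rec X. b.(a.(0 + X))\{a,b}\{a,b} | ··b··> s1
  s1 = (a.(0 + (rec X. b.(a.(0 + X))\{a,b}\{a,b})))\{a,b}\{a,b} | ·
Q's transition system — 2 states:
  t0 = b.(a.(0 + (rec X. b.(a.(0 + X))\{a,b}\{a,b})))\{a,b}\{a,b} | ··b··> t1
  t1 = (a.(0 + (rec X. b.(a.(0 + X))\{a,b}\{a,b})))\{a,b}\{a,b} | ·
Coarsest stable partition (strong bisimilarity classes):
  B0 = {s0, t0}
  B1 = {s1, t1}
s0 ∈ B0, t0 ∈ B0 → same block

YES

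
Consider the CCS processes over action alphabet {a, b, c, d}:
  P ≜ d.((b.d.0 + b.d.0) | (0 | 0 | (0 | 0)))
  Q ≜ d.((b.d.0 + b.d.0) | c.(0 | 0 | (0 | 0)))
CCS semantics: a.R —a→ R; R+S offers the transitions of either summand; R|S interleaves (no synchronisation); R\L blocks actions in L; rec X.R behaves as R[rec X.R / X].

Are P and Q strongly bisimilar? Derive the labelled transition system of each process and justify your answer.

P ≁ Q

P's transition system — 4 states:
  p0 = d.((b.d.0 + b.d.0) | (0 | 0 | (0 | 0))) ⊢ --d--▸ p1
  p1 = (b.d.0 + b.d.0) | (0 | 0 | (0 | 0)) ⊢ --b--▸ p2
  p2 = d.0 | (0 | 0 | (0 | 0)) ⊢ --d--▸ p3
  p3 = 0 | (0 | 0 | (0 | 0)) ⊢ (no moves)
Q's transition system — 7 states:
  q0 = d.((b.d.0 + b.d.0) | c.(0 | 0 | (0 | 0))) ⊢ --d--▸ q1
  q1 = (b.d.0 + b.d.0) | c.(0 | 0 | (0 | 0)) ⊢ --b--▸ q2, --c--▸ q3
  q2 = d.0 | c.(0 | 0 | (0 | 0)) ⊢ --c--▸ q4, --d--▸ q5
  q3 = (b.d.0 + b.d.0) | (0 | 0 | (0 | 0)) ⊢ --b--▸ q4
  q4 = d.0 | (0 | 0 | (0 | 0)) ⊢ --d--▸ q6
  q5 = 0 | c.(0 | 0 | (0 | 0)) ⊢ --c--▸ q6
  q6 = 0 | (0 | 0 | (0 | 0)) ⊢ (no moves)
Bisimilarity quotient blocks:
  B0 = {p0}
  B1 = {p1, q3}
  B2 = {p2, q4}
  B3 = {p3, q6}
  B4 = {q0}
  B5 = {q1}
  B6 = {q2}
  B7 = {q5}
p0 ∈ B0, q0 ∈ B4 → different blocks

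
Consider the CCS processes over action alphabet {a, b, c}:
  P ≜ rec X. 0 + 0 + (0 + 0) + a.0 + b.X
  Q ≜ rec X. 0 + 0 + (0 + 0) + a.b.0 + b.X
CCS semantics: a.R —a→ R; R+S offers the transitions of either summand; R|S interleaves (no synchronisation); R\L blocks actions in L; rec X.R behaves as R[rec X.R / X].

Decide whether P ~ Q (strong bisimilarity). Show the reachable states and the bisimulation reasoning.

Reachable graph of P (2 states):
  s0 = rec X. 0 + 0 + (0 + 0) + a.0 + b.X has moves --a--▸ s1, --b--▸ s0
  s1 = 0 has moves ·
Reachable graph of Q (3 states):
  t0 = rec X. 0 + 0 + (0 + 0) + a.b.0 + b.X has moves --a--▸ t1, --b--▸ t0
  t1 = b.0 has moves --b--▸ t2
  t2 = 0 has moves ·
Coarsest stable partition (strong bisimilarity classes):
  B0 = {s0}
  B1 = {s1, t2}
  B2 = {t0}
  B3 = {t1}
s0 ∈ B0, t0 ∈ B2 → different blocks

NO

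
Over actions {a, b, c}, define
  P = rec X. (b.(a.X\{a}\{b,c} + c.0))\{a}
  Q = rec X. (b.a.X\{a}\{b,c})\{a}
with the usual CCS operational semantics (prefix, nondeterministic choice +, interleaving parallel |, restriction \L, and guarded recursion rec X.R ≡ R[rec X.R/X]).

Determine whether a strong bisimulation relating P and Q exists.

LTS(P): 3 reachable states
  p0 = rec X. (b.(a.X\{a}\{b,c} + c.0))\{a} ⊢ =b=> p1
  p1 = (a.(rec X. (b.(a.X\{a}\{b,c} + c.0))\{a})\{a}\{b,c} + c.0)\{a} ⊢ =c=> p2
  p2 = 0\{a} ⊢ stopped
LTS(Q): 2 reachable states
  q0 = rec X. (b.a.X\{a}\{b,c})\{a} ⊢ =b=> q1
  q1 = (a.(rec X. (b.a.X\{a}\{b,c})\{a})\{a}\{b,c})\{a} ⊢ stopped
Partition-refinement fixed point:
  B0 = {p0}
  B1 = {p1}
  B2 = {p2, q1}
  B3 = {q0}
p0 ∈ B0, q0 ∈ B3 → different blocks

P ≁ Q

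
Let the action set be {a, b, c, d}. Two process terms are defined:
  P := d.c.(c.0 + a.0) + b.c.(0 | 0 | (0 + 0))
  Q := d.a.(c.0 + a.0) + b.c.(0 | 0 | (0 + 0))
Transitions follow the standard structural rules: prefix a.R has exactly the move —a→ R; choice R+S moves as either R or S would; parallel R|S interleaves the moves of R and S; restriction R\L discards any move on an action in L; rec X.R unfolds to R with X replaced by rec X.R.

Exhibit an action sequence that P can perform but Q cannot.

P's transition system — 6 states:
  u0 = d.c.(c.0 + a.0) + b.c.(0 | 0 | (0 + 0)) has moves -b-> u1, -d-> u2
  u1 = c.(0 | 0 | (0 + 0)) has moves -c-> u3
  u2 = c.(c.0 + a.0) has moves -c-> u4
  u3 = 0 | 0 | (0 + 0) has moves stopped
  u4 = c.0 + a.0 has moves -a-> u5, -c-> u5
  u5 = 0 has moves stopped
Q's transition system — 6 states:
  v0 = d.a.(c.0 + a.0) + b.c.(0 | 0 | (0 + 0)) has moves -b-> v1, -d-> v2
  v1 = c.(0 | 0 | (0 + 0)) has moves -c-> v3
  v2 = a.(c.0 + a.0) has moves -a-> v4
  v3 = 0 | 0 | (0 + 0) has moves stopped
  v4 = c.0 + a.0 has moves -a-> v5, -c-> v5
  v5 = 0 has moves stopped
Run σ = ⟨dc⟩ on P: start {u0}
  after d @ step 1: {u2}
  after c @ step 2: {u4}
  — P admits the full trace.
Run σ = ⟨dc⟩ on Q: start {v0}
  after d @ step 1: {v2}
  after c @ step 2: no successor for Q

dc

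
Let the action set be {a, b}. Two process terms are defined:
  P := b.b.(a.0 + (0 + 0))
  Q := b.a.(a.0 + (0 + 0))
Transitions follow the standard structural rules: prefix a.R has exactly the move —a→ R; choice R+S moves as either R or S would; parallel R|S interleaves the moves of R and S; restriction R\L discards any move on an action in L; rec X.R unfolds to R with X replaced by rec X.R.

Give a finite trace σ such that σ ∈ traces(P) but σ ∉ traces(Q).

bb

P's transition system — 4 states:
  p0 = b.b.(a.0 + (0 + 0)) ⊢ --b--▸ p1
  p1 = b.(a.0 + (0 + 0)) ⊢ --b--▸ p2
  p2 = a.0 + (0 + 0) ⊢ --a--▸ p3
  p3 = 0 ⊢ ·
Q's transition system — 4 states:
  q0 = b.a.(a.0 + (0 + 0)) ⊢ --b--▸ q1
  q1 = a.(a.0 + (0 + 0)) ⊢ --a--▸ q2
  q2 = a.0 + (0 + 0) ⊢ --a--▸ q3
  q3 = 0 ⊢ ·
Run σ = ⟨bb⟩ on P: start {p0}
  after b @ step 1: {p1}
  after b @ step 2: {p2}
  ✓ P
Run σ = ⟨bb⟩ on Q: start {q0}
  after b @ step 1: {q1}
  after b @ step 2: ∅  — Q cannot continue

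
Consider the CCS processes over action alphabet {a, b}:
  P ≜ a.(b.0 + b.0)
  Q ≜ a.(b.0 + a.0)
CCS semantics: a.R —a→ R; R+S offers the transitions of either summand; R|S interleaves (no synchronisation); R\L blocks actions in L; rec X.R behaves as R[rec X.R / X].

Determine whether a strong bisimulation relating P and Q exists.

P ≁ Q

LTS(P): 3 reachable states
  u0 = a.(b.0 + b.0) ⊢ —a→ u1
  u1 = b.0 + b.0 ⊢ —b→ u2
  u2 = 0 ⊢ ∅
LTS(Q): 3 reachable states
  v0 = a.(b.0 + a.0) ⊢ —a→ v1
  v1 = b.0 + a.0 ⊢ —a→ v2, —b→ v2
  v2 = 0 ⊢ ∅
Coarsest stable partition (strong bisimilarity classes):
  B0 = {u0}
  B1 = {u1}
  B2 = {u2, v2}
  B3 = {v0}
  B4 = {v1}
u0 ∈ B0, v0 ∈ B3 → different blocks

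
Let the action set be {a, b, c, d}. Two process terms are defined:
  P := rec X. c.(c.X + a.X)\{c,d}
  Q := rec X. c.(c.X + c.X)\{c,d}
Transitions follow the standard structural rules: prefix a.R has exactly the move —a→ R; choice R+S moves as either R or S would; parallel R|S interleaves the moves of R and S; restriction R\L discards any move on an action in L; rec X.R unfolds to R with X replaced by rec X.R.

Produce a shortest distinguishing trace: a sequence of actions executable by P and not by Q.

P's transition system — 3 states:
  u0 = rec X. c.(c.X + a.X)\{c,d} has moves —c→ u1
  u1 = (c.(rec X. c.(c.X + a.X)\{c,d}) + a.(rec X. c.(c.X + a.X)\{c,d}))\{c,d} has moves —a→ u2
  u2 = (rec X. c.(c.X + a.X)\{c,d})\{c,d} has moves stopped
Q's transition system — 2 states:
  v0 = rec X. c.(c.X + c.X)\{c,d} has moves —c→ v1
  v1 = (c.(rec X. c.(c.X + c.X)\{c,d}) + c.(rec X. c.(c.X + c.X)\{c,d}))\{c,d} has moves stopped
Trace ⟨ca⟩ through P, begin at {u0}:
  [1] c ⇒ {u1}
  [2] a ⇒ {u2}
  — P admits the full trace.
Trace ⟨ca⟩ through Q, begin at {v0}:
  [1] c ⇒ {v1}
  [2] a ⇒ ∅ (Q stuck)

ca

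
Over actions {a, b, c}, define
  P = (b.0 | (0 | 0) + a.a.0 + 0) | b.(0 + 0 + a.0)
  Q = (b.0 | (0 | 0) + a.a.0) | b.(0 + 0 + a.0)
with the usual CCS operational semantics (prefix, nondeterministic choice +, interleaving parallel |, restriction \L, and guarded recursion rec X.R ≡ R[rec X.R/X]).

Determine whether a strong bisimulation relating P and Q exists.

P's transition system — 12 states:
  u0 = (b.0 | (0 | 0) + a.a.0 + 0) | b.(0 + 0 + a.0) has moves —a→ u1, —b→ u2, —b→ u3
  u1 = a.0 | b.(0 + 0 + a.0) has moves —a→ u4, —b→ u5
  u2 = (b.0 | (0 | 0) + a.a.0 + 0) | (0 + 0 + a.0) has moves —a→ u5, —a→ u6, —b→ u7
  u3 = 0 | (0 | 0) | b.(0 + 0 + a.0) has moves —b→ u7
  u4 = 0 | b.(0 + 0 + a.0) has moves —b→ u8
  u5 = a.0 | (0 + 0 + a.0) has moves —a→ u8, —a→ u9
  u6 = (b.0 | (0 | 0) + a.a.0 + 0) | 0 has moves —a→ u9, —b→ u10
  u7 = 0 | (0 | 0) | (0 + 0 + a.0) has moves —a→ u10
  u8 = 0 | (0 + 0 + a.0) has moves —a→ u11
  u9 = a.0 | 0 has moves —a→ u11
  u10 = 0 | (0 | 0) | 0 has moves deadlocked
  u11 = 0 | 0 has moves deadlocked
Q's transition system — 12 states:
  v0 = (b.0 | (0 | 0) + a.a.0) | b.(0 + 0 + a.0) has moves —a→ v1, —b→ v2, —b→ v3
  v1 = a.0 | b.(0 + 0 + a.0) has moves —a→ v4, —b→ v5
  v2 = (b.0 | (0 | 0) + a.a.0) | (0 + 0 + a.0) has moves —a→ v5, —a→ v6, —b→ v7
  v3 = 0 | (0 | 0) | b.(0 + 0 + a.0) has moves —b→ v7
  v4 = 0 | b.(0 + 0 + a.0) has moves —b→ v8
  v5 = a.0 | (0 + 0 + a.0) has moves —a→ v8, —a→ v9
  v6 = (b.0 | (0 | 0) + a.a.0) | 0 has moves —a→ v9, —b→ v10
  v7 = 0 | (0 | 0) | (0 + 0 + a.0) has moves —a→ v10
  v8 = 0 | (0 + 0 + a.0) has moves —a→ v11
  v9 = a.0 | 0 has moves —a→ v11
  v10 = 0 | (0 | 0) | 0 has moves deadlocked
  v11 = 0 | 0 has moves deadlocked
Bisimilarity quotient blocks:
  B0 = {u0, v0}
  B1 = {u3, u4, v3, v4}
  B2 = {u7, u8, u9, v7, v8, v9}
  B3 = {u10, u11, v10, v11}
  B4 = {u1, v1}
  B5 = {u5, v5}
  B6 = {u2, v2}
  B7 = {u6, v6}
u0 ∈ B0, v0 ∈ B0 → same block

P ~ Q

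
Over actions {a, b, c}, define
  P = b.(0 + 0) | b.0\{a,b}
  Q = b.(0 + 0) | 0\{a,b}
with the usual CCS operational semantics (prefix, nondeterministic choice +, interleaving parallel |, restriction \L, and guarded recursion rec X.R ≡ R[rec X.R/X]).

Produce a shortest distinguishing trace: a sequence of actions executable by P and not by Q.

bb

LTS(P): 4 reachable states
  p0 = b.(0 + 0) | b.0\{a,b} ⊢ --b--▸ p1, --b--▸ p2
  p1 = (0 + 0) | b.0\{a,b} ⊢ --b--▸ p3
  p2 = b.(0 + 0) | 0\{a,b} ⊢ --b--▸ p3
  p3 = (0 + 0) | 0\{a,b} ⊢ stopped
LTS(Q): 2 reachable states
  q0 = b.(0 + 0) | 0\{a,b} ⊢ --b--▸ q1
  q1 = (0 + 0) | 0\{a,b} ⊢ stopped
Run σ = ⟨bb⟩ on P: start {p0}
  [1] b ⇒ {p1, p2}
  [2] b ⇒ {p3}
  P completes σ.
Run σ = ⟨bb⟩ on Q: start {q0}
  [1] b ⇒ {q1}
  [2] b ⇒ no successor for Q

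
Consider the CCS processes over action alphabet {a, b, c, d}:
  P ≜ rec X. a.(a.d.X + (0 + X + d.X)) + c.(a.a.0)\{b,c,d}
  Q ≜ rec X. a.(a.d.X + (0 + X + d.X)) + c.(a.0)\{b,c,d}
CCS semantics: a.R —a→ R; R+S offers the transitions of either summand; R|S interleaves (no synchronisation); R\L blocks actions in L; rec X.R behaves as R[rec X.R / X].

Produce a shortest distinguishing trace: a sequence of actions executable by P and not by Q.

caa

LTS(P): 6 reachable states
  s0 = rec X. a.(a.d.X + (0 + X + d.X)) + c.(a.a.0)\{b,c,d} :: =a=> s1, =c=> s2
  s1 = a.d.(rec X. a.(a.d.X + (0 + X + d.X)) + c.(a.a.0)\{b,c,d}) + (0 + (rec X. a.(a.d.X + (0 + X + d.X)) + c.(a.a.0)\{b,c,d}) + d.(rec X. a.(a.d.X + (0 + X + d.X)) + c.(a.a.0)\{b,c,d})) :: =a=> s1, =a=> s3, =c=> s2, =d=> s0
  s2 = (a.a.0)\{b,c,d} :: =a=> s4
  s3 = d.(rec X. a.(a.d.X + (0 + X + d.X)) + c.(a.a.0)\{b,c,d}) :: =d=> s0
  s4 = (a.0)\{b,c,d} :: =a=> s5
  s5 = 0\{b,c,d} :: ·
LTS(Q): 5 reachable states
  t0 = rec X. a.(a.d.X + (0 + X + d.X)) + c.(a.0)\{b,c,d} :: =a=> t1, =c=> t2
  t1 = a.d.(rec X. a.(a.d.X + (0 + X + d.X)) + c.(a.0)\{b,c,d}) + (0 + (rec X. a.(a.d.X + (0 + X + d.X)) + c.(a.0)\{b,c,d}) + d.(rec X. a.(a.d.X + (0 + X + d.X)) + c.(a.0)\{b,c,d})) :: =a=> t1, =a=> t3, =c=> t2, =d=> t0
  t2 = (a.0)\{b,c,d} :: =a=> t4
  t3 = d.(rec X. a.(a.d.X + (0 + X + d.X)) + c.(a.0)\{b,c,d}) :: =d=> t0
  t4 = 0\{b,c,d} :: ·
Executing caa from P (initial set {s0}):
  step 1 (c): {s2}
  step 2 (a): {s4}
  step 3 (a): {s5}
  — P admits the full trace.
Executing caa from Q (initial set {t0}):
  step 1 (c): {t2}
  step 2 (a): {t4}
  step 3 (a): no successor for Q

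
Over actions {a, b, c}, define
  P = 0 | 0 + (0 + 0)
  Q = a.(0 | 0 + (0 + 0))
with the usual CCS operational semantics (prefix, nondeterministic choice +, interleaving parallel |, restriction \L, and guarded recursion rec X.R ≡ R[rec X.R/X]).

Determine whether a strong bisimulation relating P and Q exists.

not bisimilar

LTS(P): 1 reachable states
  p0 = 0 | 0 + (0 + 0) ⊢ stopped
LTS(Q): 2 reachable states
  q0 = a.(0 | 0 + (0 + 0)) ⊢ -a-> q1
  q1 = 0 | 0 + (0 + 0) ⊢ stopped
Partition-refinement fixed point:
  B0 = {p0, q1}
  B1 = {q0}
p0 ∈ B0, q0 ∈ B1 → different blocks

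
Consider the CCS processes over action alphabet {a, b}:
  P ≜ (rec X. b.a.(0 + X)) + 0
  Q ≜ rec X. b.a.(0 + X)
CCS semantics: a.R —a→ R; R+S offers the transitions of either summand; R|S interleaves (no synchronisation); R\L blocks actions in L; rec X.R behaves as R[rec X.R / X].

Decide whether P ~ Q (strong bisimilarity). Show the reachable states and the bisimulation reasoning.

LTS(P): 3 reachable states
  m0 = (rec X. b.a.(0 + X)) + 0 ⊢ --b--▸ m1
  m1 = a.(0 + (rec X. b.a.(0 + X))) ⊢ --a--▸ m2
  m2 = 0 + (rec X. b.a.(0 + X)) ⊢ --b--▸ m1
LTS(Q): 3 reachable states
  n0 = rec X. b.a.(0 + X) ⊢ --b--▸ n1
  n1 = a.(0 + (rec X. b.a.(0 + X))) ⊢ --a--▸ n2
  n2 = 0 + (rec X. b.a.(0 + X)) ⊢ --b--▸ n1
Partition-refinement fixed point:
  B0 = {m0, m2, n0, n2}
  B1 = {m1, n1}
m0 ∈ B0, n0 ∈ B0 → same block

P ~ Q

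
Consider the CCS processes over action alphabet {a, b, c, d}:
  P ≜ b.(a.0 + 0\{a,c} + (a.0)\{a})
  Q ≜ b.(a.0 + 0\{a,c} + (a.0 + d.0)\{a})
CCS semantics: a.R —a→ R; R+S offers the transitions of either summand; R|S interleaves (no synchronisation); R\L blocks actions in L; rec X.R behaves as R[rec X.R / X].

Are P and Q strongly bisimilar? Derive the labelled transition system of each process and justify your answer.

NO

LTS(P): 3 reachable states
  u0 = b.(a.0 + 0\{a,c} + (a.0)\{a}) has moves ··b··> u1
  u1 = a.0 + 0\{a,c} + (a.0)\{a} has moves ··a··> u2
  u2 = 0 has moves (no moves)
LTS(Q): 4 reachable states
  v0 = b.(a.0 + 0\{a,c} + (a.0 + d.0)\{a}) has moves ··b··> v1
  v1 = a.0 + 0\{a,c} + (a.0 + d.0)\{a} has moves ··a··> v2, ··d··> v3
  v2 = 0 has moves (no moves)
  v3 = 0\{a} has moves (no moves)
Bisimilarity quotient blocks:
  B0 = {u0}
  B1 = {u1}
  B2 = {u2, v2, v3}
  B3 = {v0}
  B4 = {v1}
u0 ∈ B0, v0 ∈ B3 → different blocks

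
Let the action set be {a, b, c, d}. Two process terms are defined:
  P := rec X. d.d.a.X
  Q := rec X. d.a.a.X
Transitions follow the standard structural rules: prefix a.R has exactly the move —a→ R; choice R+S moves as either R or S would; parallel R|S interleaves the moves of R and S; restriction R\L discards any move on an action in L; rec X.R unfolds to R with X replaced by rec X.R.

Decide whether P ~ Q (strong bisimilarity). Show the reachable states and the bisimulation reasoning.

not bisimilar

LTS(P): 3 reachable states
  u0 = rec X. d.d.a.X ⊢ --d--▸ u1
  u1 = d.a.(rec X. d.d.a.X) ⊢ --d--▸ u2
  u2 = a.(rec X. d.d.a.X) ⊢ --a--▸ u0
LTS(Q): 3 reachable states
  v0 = rec X. d.a.a.X ⊢ --d--▸ v1
  v1 = a.a.(rec X. d.a.a.X) ⊢ --a--▸ v2
  v2 = a.(rec X. d.a.a.X) ⊢ --a--▸ v0
Bisimilarity quotient blocks:
  B0 = {u0}
  B1 = {u1}
  B2 = {u2}
  B3 = {v0}
  B4 = {v1}
  B5 = {v2}
u0 ∈ B0, v0 ∈ B3 → different blocks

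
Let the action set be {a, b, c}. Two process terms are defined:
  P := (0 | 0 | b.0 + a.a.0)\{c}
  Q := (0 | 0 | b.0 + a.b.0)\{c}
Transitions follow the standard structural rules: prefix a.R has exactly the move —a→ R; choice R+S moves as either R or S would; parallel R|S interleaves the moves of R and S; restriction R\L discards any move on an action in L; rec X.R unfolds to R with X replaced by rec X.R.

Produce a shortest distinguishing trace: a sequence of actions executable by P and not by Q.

aa

Reachable graph of P (4 states):
  s0 = (0 | 0 | b.0 + a.a.0)\{c} | --a--▸ s1, --b--▸ s2
  s1 = (a.0)\{c} | --a--▸ s3
  s2 = (0 | 0 | 0)\{c} | ∅
  s3 = 0\{c} | ∅
Reachable graph of Q (4 states):
  t0 = (0 | 0 | b.0 + a.b.0)\{c} | --a--▸ t1, --b--▸ t2
  t1 = (b.0)\{c} | --b--▸ t3
  t2 = (0 | 0 | 0)\{c} | ∅
  t3 = 0\{c} | ∅
Executing aa from P (initial set {s0}):
  step 1 (a): {s1}
  step 2 (a): {s3}
  P completes σ.
Executing aa from Q (initial set {t0}):
  step 1 (a): {t1}
  step 2 (a): ∅  — Q cannot continue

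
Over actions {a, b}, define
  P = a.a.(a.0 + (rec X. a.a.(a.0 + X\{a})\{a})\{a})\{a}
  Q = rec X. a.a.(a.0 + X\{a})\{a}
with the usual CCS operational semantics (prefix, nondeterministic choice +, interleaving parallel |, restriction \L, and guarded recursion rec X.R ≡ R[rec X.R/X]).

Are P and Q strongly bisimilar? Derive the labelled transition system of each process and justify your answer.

P ~ Q

Reachable graph of P (3 states):
  m0 = a.a.(a.0 + (rec X. a.a.(a.0 + X\{a})\{a})\{a})\{a} has moves ··a··> m1
  m1 = a.(a.0 + (rec X. a.a.(a.0 + X\{a})\{a})\{a})\{a} has moves ··a··> m2
  m2 = (a.0 + (rec X. a.a.(a.0 + X\{a})\{a})\{a})\{a} has moves deadlocked
Reachable graph of Q (3 states):
  n0 = rec X. a.a.(a.0 + X\{a})\{a} has moves ··a··> n1
  n1 = a.(a.0 + (rec X. a.a.(a.0 + X\{a})\{a})\{a})\{a} has moves ··a··> n2
  n2 = (a.0 + (rec X. a.a.(a.0 + X\{a})\{a})\{a})\{a} has moves deadlocked
Partition-refinement fixed point:
  B0 = {m0, n0}
  B1 = {m1, n1}
  B2 = {m2, n2}
m0 ∈ B0, n0 ∈ B0 → same block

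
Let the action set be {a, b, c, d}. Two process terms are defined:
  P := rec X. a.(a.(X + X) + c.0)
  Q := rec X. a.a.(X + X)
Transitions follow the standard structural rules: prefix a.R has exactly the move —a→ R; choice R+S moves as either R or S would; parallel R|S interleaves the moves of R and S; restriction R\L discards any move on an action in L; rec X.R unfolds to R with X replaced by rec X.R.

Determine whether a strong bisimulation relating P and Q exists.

P's transition system — 4 states:
  p0 = rec X. a.(a.(X + X) + c.0) | -a-> p1
  p1 = a.((rec X. a.(a.(X + X) + c.0)) + (rec X. a.(a.(X + X) + c.0))) + c.0 | -a-> p2, -c-> p3
  p2 = (rec X. a.(a.(X + X) + c.0)) + (rec X. a.(a.(X + X) + c.0)) | -a-> p1
  p3 = 0 | stopped
Q's transition system — 3 states:
  q0 = rec X. a.a.(X + X) | -a-> q1
  q1 = a.((rec X. a.a.(X + X)) + (rec X. a.a.(X + X))) | -a-> q2
  q2 = (rec X. a.a.(X + X)) + (rec X. a.a.(X + X)) | -a-> q1
Partition-refinement fixed point:
  B0 = {p0, p2}
  B1 = {p1}
  B2 = {p3}
  B3 = {q0, q1, q2}
p0 ∈ B0, q0 ∈ B3 → different blocks

not bisimilar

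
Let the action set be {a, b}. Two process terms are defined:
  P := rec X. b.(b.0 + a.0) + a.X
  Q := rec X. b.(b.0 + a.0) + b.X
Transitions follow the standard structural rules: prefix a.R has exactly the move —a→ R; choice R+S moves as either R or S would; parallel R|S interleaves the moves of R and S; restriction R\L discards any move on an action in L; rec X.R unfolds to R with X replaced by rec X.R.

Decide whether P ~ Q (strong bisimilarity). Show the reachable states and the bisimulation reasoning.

NO

Reachable graph of P (3 states):
  s0 = rec X. b.(b.0 + a.0) + a.X | =a=> s0, =b=> s1
  s1 = b.0 + a.0 | =a=> s2, =b=> s2
  s2 = 0 | ·
Reachable graph of Q (3 states):
  t0 = rec X. b.(b.0 + a.0) + b.X | =b=> t0, =b=> t1
  t1 = b.0 + a.0 | =a=> t2, =b=> t2
  t2 = 0 | ·
Partition-refinement fixed point:
  B0 = {s0}
  B1 = {s1, t1}
  B2 = {s2, t2}
  B3 = {t0}
s0 ∈ B0, t0 ∈ B3 → different blocks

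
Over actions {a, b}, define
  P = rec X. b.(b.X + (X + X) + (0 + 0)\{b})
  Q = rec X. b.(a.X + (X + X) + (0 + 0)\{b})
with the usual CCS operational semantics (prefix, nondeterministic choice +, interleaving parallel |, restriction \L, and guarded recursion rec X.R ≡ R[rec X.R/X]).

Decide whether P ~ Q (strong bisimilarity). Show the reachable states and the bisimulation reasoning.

not bisimilar

Reachable graph of P (2 states):
  u0 = rec X. b.(b.X + (X + X) + (0 + 0)\{b}) has moves -b-> u1
  u1 = b.(rec X. b.(b.X + (X + X) + (0 + 0)\{b})) + ((rec X. b.(b.X + (X + X) + (0 + 0)\{b})) + (rec X. b.(b.X + (X + X) + (0 + 0)\{b}))) + (0 + 0)\{b} has moves -b-> u0, -b-> u1
Reachable graph of Q (2 states):
  v0 = rec X. b.(a.X + (X + X) + (0 + 0)\{b}) has moves -b-> v1
  v1 = a.(rec X. b.(a.X + (X + X) + (0 + 0)\{b})) + ((rec X. b.(a.X + (X + X) + (0 + 0)\{b})) + (rec X. b.(a.X + (X + X) + (0 + 0)\{b}))) + (0 + 0)\{b} has moves -a-> v0, -b-> v1
Bisimilarity quotient blocks:
  B0 = {u0, u1}
  B1 = {v0}
  B2 = {v1}
u0 ∈ B0, v0 ∈ B1 → different blocks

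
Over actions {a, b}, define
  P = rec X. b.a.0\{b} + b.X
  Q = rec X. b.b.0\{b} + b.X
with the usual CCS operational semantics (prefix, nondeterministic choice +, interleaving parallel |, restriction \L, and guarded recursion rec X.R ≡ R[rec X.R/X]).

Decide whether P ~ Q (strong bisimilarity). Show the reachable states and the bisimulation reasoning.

not bisimilar

LTS(P): 3 reachable states
  m0 = rec X. b.a.0\{b} + b.X ⊢ --b--▸ m0, --b--▸ m1
  m1 = a.0\{b} ⊢ --a--▸ m2
  m2 = 0\{b} ⊢ stopped
LTS(Q): 3 reachable states
  n0 = rec X. b.b.0\{b} + b.X ⊢ --b--▸ n0, --b--▸ n1
  n1 = b.0\{b} ⊢ --b--▸ n2
  n2 = 0\{b} ⊢ stopped
Coarsest stable partition (strong bisimilarity classes):
  B0 = {m0}
  B1 = {m1}
  B2 = {m2, n2}
  B3 = {n0}
  B4 = {n1}
m0 ∈ B0, n0 ∈ B3 → different blocks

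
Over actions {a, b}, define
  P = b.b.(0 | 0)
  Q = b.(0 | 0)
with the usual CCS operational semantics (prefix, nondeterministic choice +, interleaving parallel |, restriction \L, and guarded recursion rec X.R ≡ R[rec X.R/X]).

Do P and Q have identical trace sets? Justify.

LTS(P): 3 reachable states
  p0 = b.b.(0 | 0) has moves —b→ p1
  p1 = b.(0 | 0) has moves —b→ p2
  p2 = 0 | 0 has moves deadlocked
LTS(Q): 2 reachable states
  q0 = b.(0 | 0) has moves —b→ q1
  q1 = 0 | 0 has moves deadlocked
Executing bb from P (initial set {p0}):
  after b @ step 1: {p1}
  after b @ step 2: {p2}
  — P admits the full trace.
Executing bb from Q (initial set {q0}):
  after b @ step 1: {q1}
  after b @ step 2: no successor for Q

traces(P) ≠ traces(Q) — witness ⟨bb⟩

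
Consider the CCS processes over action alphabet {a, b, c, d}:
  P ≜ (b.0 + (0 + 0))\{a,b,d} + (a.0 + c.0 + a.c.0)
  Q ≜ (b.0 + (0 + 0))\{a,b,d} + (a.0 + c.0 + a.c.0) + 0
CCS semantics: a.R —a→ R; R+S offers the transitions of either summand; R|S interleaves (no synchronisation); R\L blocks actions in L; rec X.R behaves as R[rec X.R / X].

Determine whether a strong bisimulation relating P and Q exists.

LTS(P): 3 reachable states
  m0 = (b.0 + (0 + 0))\{a,b,d} + (a.0 + c.0 + a.c.0) → —a→ m1, —a→ m2, —c→ m1
  m1 = 0 → (no moves)
  m2 = c.0 → —c→ m1
LTS(Q): 3 reachable states
  n0 = (b.0 + (0 + 0))\{a,b,d} + (a.0 + c.0 + a.c.0) + 0 → —a→ n1, —a→ n2, —c→ n1
  n1 = 0 → (no moves)
  n2 = c.0 → —c→ n1
Bisimilarity quotient blocks:
  B0 = {m0, n0}
  B1 = {m1, n1}
  B2 = {m2, n2}
m0 ∈ B0, n0 ∈ B0 → same block

YES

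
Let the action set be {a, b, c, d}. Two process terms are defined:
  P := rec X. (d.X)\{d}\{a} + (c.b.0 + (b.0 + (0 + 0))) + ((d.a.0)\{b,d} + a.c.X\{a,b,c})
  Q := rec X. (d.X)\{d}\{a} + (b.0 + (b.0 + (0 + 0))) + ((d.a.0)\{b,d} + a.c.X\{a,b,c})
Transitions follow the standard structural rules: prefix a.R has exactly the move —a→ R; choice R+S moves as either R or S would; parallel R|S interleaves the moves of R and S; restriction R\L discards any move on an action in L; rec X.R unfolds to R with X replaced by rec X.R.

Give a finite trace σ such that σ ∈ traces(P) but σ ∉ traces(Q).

c

Reachable graph of P (5 states):
  m0 = rec X. (d.X)\{d}\{a} + (c.b.0 + (b.0 + (0 + 0))) + ((d.a.0)\{b,d} + a.c.X\{a,b,c}) → --a--▸ m1, --b--▸ m2, --c--▸ m3
  m1 = c.(rec X. (d.X)\{d}\{a} + (c.b.0 + (b.0 + (0 + 0))) + ((d.a.0)\{b,d} + a.c.X\{a,b,c}))\{a,b,c} → --c--▸ m4
  m2 = 0 → ∅
  m3 = b.0 → --b--▸ m2
  m4 = (rec X. (d.X)\{d}\{a} + (c.b.0 + (b.0 + (0 + 0))) + ((d.a.0)\{b,d} + a.c.X\{a,b,c}))\{a,b,c} → ∅
Reachable graph of Q (4 states):
  n0 = rec X. (d.X)\{d}\{a} + (b.0 + (b.0 + (0 + 0))) + ((d.a.0)\{b,d} + a.c.X\{a,b,c}) → --a--▸ n1, --b--▸ n2
  n1 = c.(rec X. (d.X)\{d}\{a} + (b.0 + (b.0 + (0 + 0))) + ((d.a.0)\{b,d} + a.c.X\{a,b,c}))\{a,b,c} → --c--▸ n3
  n2 = 0 → ∅
  n3 = (rec X. (d.X)\{d}\{a} + (b.0 + (b.0 + (0 + 0))) + ((d.a.0)\{b,d} + a.c.X\{a,b,c}))\{a,b,c} → ∅
Executing c from P (initial set {m0}):
  [1] c ⇒ {m3}
  P completes σ.
Executing c from Q (initial set {n0}):
  [1] c ⇒ no successor for Q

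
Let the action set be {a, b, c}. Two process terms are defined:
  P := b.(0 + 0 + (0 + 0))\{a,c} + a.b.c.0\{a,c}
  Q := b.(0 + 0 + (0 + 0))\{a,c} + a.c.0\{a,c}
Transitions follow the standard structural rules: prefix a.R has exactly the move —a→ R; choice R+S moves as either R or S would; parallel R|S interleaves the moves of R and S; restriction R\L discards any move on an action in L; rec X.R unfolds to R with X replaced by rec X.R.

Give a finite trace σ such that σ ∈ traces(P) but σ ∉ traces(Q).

LTS(P): 5 reachable states
  m0 = b.(0 + 0 + (0 + 0))\{a,c} + a.b.c.0\{a,c} has moves —a→ m1, —b→ m2
  m1 = b.c.0\{a,c} has moves —b→ m3
  m2 = (0 + 0 + (0 + 0))\{a,c} has moves (no moves)
  m3 = c.0\{a,c} has moves —c→ m4
  m4 = 0\{a,c} has moves (no moves)
LTS(Q): 4 reachable states
  n0 = b.(0 + 0 + (0 + 0))\{a,c} + a.c.0\{a,c} has moves —a→ n1, —b→ n2
  n1 = c.0\{a,c} has moves —c→ n3
  n2 = (0 + 0 + (0 + 0))\{a,c} has moves (no moves)
  n3 = 0\{a,c} has moves (no moves)
Executing ab from P (initial set {m0}):
  step 1 (a): {m1}
  step 2 (b): {m3}
  ✓ P
Executing ab from Q (initial set {n0}):
  step 1 (a): {n1}
  step 2 (b): no successor for Q

ab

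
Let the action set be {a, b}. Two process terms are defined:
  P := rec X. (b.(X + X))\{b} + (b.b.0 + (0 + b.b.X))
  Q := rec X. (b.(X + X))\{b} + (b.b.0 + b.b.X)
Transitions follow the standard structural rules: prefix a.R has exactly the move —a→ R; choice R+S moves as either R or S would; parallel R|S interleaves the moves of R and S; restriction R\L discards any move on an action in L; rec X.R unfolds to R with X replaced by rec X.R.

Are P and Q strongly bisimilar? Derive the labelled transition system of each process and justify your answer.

YES

P's transition system — 4 states:
  u0 = rec X. (b.(X + X))\{b} + (b.b.0 + (0 + b.b.X)) → =b=> u1, =b=> u2
  u1 = b.(rec X. (b.(X + X))\{b} + (b.b.0 + (0 + b.b.X))) → =b=> u0
  u2 = b.0 → =b=> u3
  u3 = 0 → ∅
Q's transition system — 4 states:
  v0 = rec X. (b.(X + X))\{b} + (b.b.0 + b.b.X) → =b=> v1, =b=> v2
  v1 = b.(rec X. (b.(X + X))\{b} + (b.b.0 + b.b.X)) → =b=> v0
  v2 = b.0 → =b=> v3
  v3 = 0 → ∅
Partition-refinement fixed point:
  B0 = {u0, v0}
  B1 = {u1, v1}
  B2 = {u2, v2}
  B3 = {u3, v3}
u0 ∈ B0, v0 ∈ B0 → same block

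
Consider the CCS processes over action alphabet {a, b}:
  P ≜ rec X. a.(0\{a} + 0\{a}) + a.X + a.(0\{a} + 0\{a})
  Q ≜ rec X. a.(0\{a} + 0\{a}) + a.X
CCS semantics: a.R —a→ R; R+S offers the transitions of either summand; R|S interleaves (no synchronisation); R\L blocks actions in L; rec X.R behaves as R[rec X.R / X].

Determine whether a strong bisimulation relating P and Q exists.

YES

LTS(P): 2 reachable states
  m0 = rec X. a.(0\{a} + 0\{a}) + a.X + a.(0\{a} + 0\{a}) :: --a--▸ m0, --a--▸ m1
  m1 = 0\{a} + 0\{a} :: ∅
LTS(Q): 2 reachable states
  n0 = rec X. a.(0\{a} + 0\{a}) + a.X :: --a--▸ n0, --a--▸ n1
  n1 = 0\{a} + 0\{a} :: ∅
Coarsest stable partition (strong bisimilarity classes):
  B0 = {m0, n0}
  B1 = {m1, n1}
m0 ∈ B0, n0 ∈ B0 → same block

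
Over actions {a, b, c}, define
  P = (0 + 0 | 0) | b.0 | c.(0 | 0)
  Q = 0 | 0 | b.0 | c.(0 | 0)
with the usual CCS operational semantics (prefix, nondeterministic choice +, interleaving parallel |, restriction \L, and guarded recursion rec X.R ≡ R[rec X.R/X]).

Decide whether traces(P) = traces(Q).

traces(P) = traces(Q)

LTS(P): 4 reachable states
  s0 = (0 + 0 | 0) | b.0 | c.(0 | 0) :: —b→ s1, —c→ s2
  s1 = (0 + 0 | 0) | 0 | c.(0 | 0) :: —c→ s3
  s2 = (0 + 0 | 0) | b.0 | (0 | 0) :: —b→ s3
  s3 = (0 + 0 | 0) | 0 | (0 | 0) :: (no moves)
LTS(Q): 4 reachable states
  t0 = 0 | 0 | b.0 | c.(0 | 0) :: —b→ t1, —c→ t2
  t1 = 0 | 0 | 0 | c.(0 | 0) :: —c→ t3
  t2 = 0 | 0 | b.0 | (0 | 0) :: —b→ t3
  t3 = 0 | 0 | 0 | (0 | 0) :: (no moves)
Coarsest stable partition (strong bisimilarity classes):
  B0 = {s0, t0}
  B1 = {s2, t2}
  B2 = {s3, t3}
  B3 = {s1, t1}
s0 ∈ B0, t0 ∈ B0 → same block
Bisimilar ⇒ trace-equivalent.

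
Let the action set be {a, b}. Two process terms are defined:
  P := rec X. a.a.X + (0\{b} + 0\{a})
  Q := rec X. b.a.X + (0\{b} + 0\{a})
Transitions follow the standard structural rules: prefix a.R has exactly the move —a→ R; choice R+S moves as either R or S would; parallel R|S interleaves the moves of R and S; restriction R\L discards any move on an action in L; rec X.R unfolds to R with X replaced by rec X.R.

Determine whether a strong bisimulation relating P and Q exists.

NO

Reachable graph of P (2 states):
  s0 = rec X. a.a.X + (0\{b} + 0\{a}) ⊢ —a→ s1
  s1 = a.(rec X. a.a.X + (0\{b} + 0\{a})) ⊢ —a→ s0
Reachable graph of Q (2 states):
  t0 = rec X. b.a.X + (0\{b} + 0\{a}) ⊢ —b→ t1
  t1 = a.(rec X. b.a.X + (0\{b} + 0\{a})) ⊢ —a→ t0
Bisimilarity quotient blocks:
  B0 = {s0, s1}
  B1 = {t0}
  B2 = {t1}
s0 ∈ B0, t0 ∈ B1 → different blocks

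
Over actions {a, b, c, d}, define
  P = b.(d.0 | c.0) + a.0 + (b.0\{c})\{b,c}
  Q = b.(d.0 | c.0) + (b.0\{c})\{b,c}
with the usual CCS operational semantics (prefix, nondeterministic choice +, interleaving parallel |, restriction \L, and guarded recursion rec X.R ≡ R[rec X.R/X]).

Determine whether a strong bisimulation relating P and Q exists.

P ≁ Q

Reachable graph of P (6 states):
  s0 = b.(d.0 | c.0) + a.0 + (b.0\{c})\{b,c} ⊢ —a→ s1, —b→ s2
  s1 = 0 ⊢ stopped
  s2 = d.0 | c.0 ⊢ —c→ s3, —d→ s4
  s3 = d.0 | 0 ⊢ —d→ s5
  s4 = 0 | c.0 ⊢ —c→ s5
  s5 = 0 | 0 ⊢ stopped
Reachable graph of Q (5 states):
  t0 = b.(d.0 | c.0) + (b.0\{c})\{b,c} ⊢ —b→ t1
  t1 = d.0 | c.0 ⊢ —c→ t2, —d→ t3
  t2 = d.0 | 0 ⊢ —d→ t4
  t3 = 0 | c.0 ⊢ —c→ t4
  t4 = 0 | 0 ⊢ stopped
Bisimilarity quotient blocks:
  B0 = {s0}
  B1 = {s1, s5, t4}
  B2 = {s2, t1}
  B3 = {s3, t2}
  B4 = {s4, t3}
  B5 = {t0}
s0 ∈ B0, t0 ∈ B5 → different blocks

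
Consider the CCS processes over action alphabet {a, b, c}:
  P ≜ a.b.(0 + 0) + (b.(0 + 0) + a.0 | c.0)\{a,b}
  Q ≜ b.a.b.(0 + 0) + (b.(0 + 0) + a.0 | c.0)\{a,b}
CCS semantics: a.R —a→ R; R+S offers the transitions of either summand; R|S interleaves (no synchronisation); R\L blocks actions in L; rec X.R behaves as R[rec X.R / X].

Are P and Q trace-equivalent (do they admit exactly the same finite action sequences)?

traces(P) ≠ traces(Q) — witness ⟨a⟩

P's transition system — 4 states:
  s0 = a.b.(0 + 0) + (b.(0 + 0) + a.0 | c.0)\{a,b} | ··a··> s1, ··c··> s2
  s1 = b.(0 + 0) | ··b··> s3
  s2 = (a.0 | 0)\{a,b} | stopped
  s3 = 0 + 0 | stopped
Q's transition system — 5 states:
  t0 = b.a.b.(0 + 0) + (b.(0 + 0) + a.0 | c.0)\{a,b} | ··b··> t1, ··c··> t2
  t1 = a.b.(0 + 0) | ··a··> t3
  t2 = (a.0 | 0)\{a,b} | stopped
  t3 = b.(0 + 0) | ··b··> t4
  t4 = 0 + 0 | stopped
Trace ⟨a⟩ through P, begin at {s0}:
  step 1 (a): {s1}
  — P admits the full trace.
Trace ⟨a⟩ through Q, begin at {t0}:
  step 1 (a): ∅ (Q stuck)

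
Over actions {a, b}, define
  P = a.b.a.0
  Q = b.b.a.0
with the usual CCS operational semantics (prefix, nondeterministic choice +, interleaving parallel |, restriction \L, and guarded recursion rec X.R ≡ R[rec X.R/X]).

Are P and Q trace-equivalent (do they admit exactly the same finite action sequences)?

P's transition system — 4 states:
  p0 = a.b.a.0 :: --a--▸ p1
  p1 = b.a.0 :: --b--▸ p2
  p2 = a.0 :: --a--▸ p3
  p3 = 0 :: ·
Q's transition system — 4 states:
  q0 = b.b.a.0 :: --b--▸ q1
  q1 = b.a.0 :: --b--▸ q2
  q2 = a.0 :: --a--▸ q3
  q3 = 0 :: ·
Executing a from P (initial set {p0}):
  after a @ step 1: {p1}
  P completes σ.
Executing a from Q (initial set {q0}):
  after a @ step 1: no successor for Q

trace-distinct — witness ⟨a⟩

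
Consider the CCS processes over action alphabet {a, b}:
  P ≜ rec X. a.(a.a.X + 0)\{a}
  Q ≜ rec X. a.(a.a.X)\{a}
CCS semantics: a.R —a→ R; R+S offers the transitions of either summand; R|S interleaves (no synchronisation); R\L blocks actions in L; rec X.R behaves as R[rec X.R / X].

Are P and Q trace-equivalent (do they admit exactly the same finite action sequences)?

trace-equivalent

Reachable graph of P (2 states):
  s0 = rec X. a.(a.a.X + 0)\{a} :: -a-> s1
  s1 = (a.a.(rec X. a.(a.a.X + 0)\{a}) + 0)\{a} :: stopped
Reachable graph of Q (2 states):
  t0 = rec X. a.(a.a.X)\{a} :: -a-> t1
  t1 = (a.a.(rec X. a.(a.a.X)\{a}))\{a} :: stopped
Coarsest stable partition (strong bisimilarity classes):
  B0 = {s0, t0}
  B1 = {s1, t1}
s0 ∈ B0, t0 ∈ B0 → same block
Bisimilar ⇒ trace-equivalent.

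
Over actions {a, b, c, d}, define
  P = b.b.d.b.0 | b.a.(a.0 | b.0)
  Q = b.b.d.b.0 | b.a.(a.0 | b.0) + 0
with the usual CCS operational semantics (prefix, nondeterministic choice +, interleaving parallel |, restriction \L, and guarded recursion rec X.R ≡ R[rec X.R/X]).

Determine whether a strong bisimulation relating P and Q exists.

P ~ Q

Reachable graph of P (30 states):
  s0 = b.b.d.b.0 | b.a.(a.0 | b.0) :: =b=> s1, =b=> s2
  s1 = b.b.d.b.0 | a.(a.0 | b.0) :: =a=> s3, =b=> s4
  s2 = b.d.b.0 | b.a.(a.0 | b.0) :: =b=> s4, =b=> s5
  s3 = b.b.d.b.0 | (a.0 | b.0) :: =a=> s6, =b=> s7, =b=> s8
  s4 = b.d.b.0 | a.(a.0 | b.0) :: =a=> s8, =b=> s9
  s5 = d.b.0 | b.a.(a.0 | b.0) :: =b=> s9, =d=> s10
  s6 = b.b.d.b.0 | (0 | b.0) :: =b=> s11, =b=> s12
  s7 = b.b.d.b.0 | (a.0 | 0) :: =a=> s11, =b=> s13
  s8 = b.d.b.0 | (a.0 | b.0) :: =a=> s12, =b=> s13, =b=> s14
  s9 = d.b.0 | a.(a.0 | b.0) :: =a=> s14, =d=> s15
  s10 = b.0 | b.a.(a.0 | b.0) :: =b=> s15, =b=> s16
  s11 = b.b.d.b.0 | (0 | 0) :: =b=> s17
  s12 = b.d.b.0 | (0 | b.0) :: =b=> s17, =b=> s18
  s13 = b.d.b.0 | (a.0 | 0) :: =a=> s17, =b=> s19
  s14 = d.b.0 | (a.0 | b.0) :: =a=> s18, =b=> s19, =d=> s20
  s15 = b.0 | a.(a.0 | b.0) :: =a=> s20, =b=> s21
  s16 = 0 | b.a.(a.0 | b.0) :: =b=> s21
  s17 = b.d.b.0 | (0 | 0) :: =b=> s22
  s18 = d.b.0 | (0 | b.0) :: =b=> s22, =d=> s23
  s19 = d.b.0 | (a.0 | 0) :: =a=> s22, =d=> s24
  s20 = b.0 | (a.0 | b.0) :: =a=> s23, =b=> s24, =b=> s25
  s21 = 0 | a.(a.0 | b.0) :: =a=> s25
  s22 = d.b.0 | (0 | 0) :: =d=> s26
  s23 = b.0 | (0 | b.0) :: =b=> s26, =b=> s27
  s24 = b.0 | (a.0 | 0) :: =a=> s26, =b=> s28
  s25 = 0 | (a.0 | b.0) :: =a=> s27, =b=> s28
  s26 = b.0 | (0 | 0) :: =b=> s29
  s27 = 0 | (0 | b.0) :: =b=> s29
  s28 = 0 | (a.0 | 0) :: =a=> s29
  s29 = 0 | (0 | 0) :: (no moves)
Reachable graph of Q (30 states):
  t0 = b.b.d.b.0 | b.a.(a.0 | b.0) + 0 :: =b=> t1, =b=> t2
  t1 = b.b.d.b.0 | a.(a.0 | b.0) :: =a=> t3, =b=> t4
  t2 = b.d.b.0 | b.a.(a.0 | b.0) :: =b=> t4, =b=> t5
  t3 = b.b.d.b.0 | (a.0 | b.0) :: =a=> t6, =b=> t7, =b=> t8
  t4 = b.d.b.0 | a.(a.0 | b.0) :: =a=> t8, =b=> t9
  t5 = d.b.0 | b.a.(a.0 | b.0) :: =b=> t9, =d=> t10
  t6 = b.b.d.b.0 | (0 | b.0) :: =b=> t11, =b=> t12
  t7 = b.b.d.b.0 | (a.0 | 0) :: =a=> t11, =b=> t13
  t8 = b.d.b.0 | (a.0 | b.0) :: =a=> t12, =b=> t13, =b=> t14
  t9 = d.b.0 | a.(a.0 | b.0) :: =a=> t14, =d=> t15
  t10 = b.0 | b.a.(a.0 | b.0) :: =b=> t15, =b=> t16
  t11 = b.b.d.b.0 | (0 | 0) :: =b=> t17
  t12 = b.d.b.0 | (0 | b.0) :: =b=> t17, =b=> t18
  t13 = b.d.b.0 | (a.0 | 0) :: =a=> t17, =b=> t19
  t14 = d.b.0 | (a.0 | b.0) :: =a=> t18, =b=> t19, =d=> t20
  t15 = b.0 | a.(a.0 | b.0) :: =a=> t20, =b=> t21
  t16 = 0 | b.a.(a.0 | b.0) :: =b=> t21
  t17 = b.d.b.0 | (0 | 0) :: =b=> t22
  t18 = d.b.0 | (0 | b.0) :: =b=> t22, =d=> t23
  t19 = d.b.0 | (a.0 | 0) :: =a=> t22, =d=> t24
  t20 = b.0 | (a.0 | b.0) :: =a=> t23, =b=> t24, =b=> t25
  t21 = 0 | a.(a.0 | b.0) :: =a=> t25
  t22 = d.b.0 | (0 | 0) :: =d=> t26
  t23 = b.0 | (0 | b.0) :: =b=> t26, =b=> t27
  t24 = b.0 | (a.0 | 0) :: =a=> t26, =b=> t28
  t25 = 0 | (a.0 | b.0) :: =a=> t27, =b=> t28
  t26 = b.0 | (0 | 0) :: =b=> t29
  t27 = 0 | (0 | b.0) :: =b=> t29
  t28 = 0 | (a.0 | 0) :: =a=> t29
  t29 = 0 | (0 | 0) :: (no moves)
Coarsest stable partition (strong bisimilarity classes):
  B0 = {s0, t0}
  B1 = {s2, t2}
  B2 = {s4, t4}
  B3 = {s8, t8}
  B4 = {s14, t14}
  B5 = {s20, t20}
  B6 = {s24, s25, t24, t25}
  B7 = {s26, s27, t26, t27}
  B8 = {s29, t29}
  B9 = {s28, t28}
  B10 = {s23, t23}
  B11 = {s18, t18}
  B12 = {s22, t22}
  B13 = {s19, t19}
  B14 = {s13, t13}
  B15 = {s17, t17}
  B16 = {s12, t12}
  B17 = {s9, t9}
  B18 = {s15, t15}
  B19 = {s21, t21}
  B20 = {s5, t5}
  B21 = {s10, t10}
  B22 = {s16, t16}
  B23 = {s1, t1}
  B24 = {s3, t3}
  B25 = {s7, t7}
  B26 = {s11, t11}
  B27 = {s6, t6}
s0 ∈ B0, t0 ∈ B0 → same block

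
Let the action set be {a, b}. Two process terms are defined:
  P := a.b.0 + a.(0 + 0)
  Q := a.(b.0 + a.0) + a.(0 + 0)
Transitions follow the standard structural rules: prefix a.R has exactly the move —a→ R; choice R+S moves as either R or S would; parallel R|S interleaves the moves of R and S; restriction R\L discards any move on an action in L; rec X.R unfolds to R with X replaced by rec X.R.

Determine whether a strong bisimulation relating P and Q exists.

NO

Reachable graph of P (4 states):
  p0 = a.b.0 + a.(0 + 0) → ··a··> p1, ··a··> p2
  p1 = 0 + 0 → deadlocked
  p2 = b.0 → ··b··> p3
  p3 = 0 → deadlocked
Reachable graph of Q (4 states):
  q0 = a.(b.0 + a.0) + a.(0 + 0) → ··a··> q1, ··a··> q2
  q1 = 0 + 0 → deadlocked
  q2 = b.0 + a.0 → ··a··> q3, ··b··> q3
  q3 = 0 → deadlocked
Coarsest stable partition (strong bisimilarity classes):
  B0 = {p0}
  B1 = {p1, p3, q1, q3}
  B2 = {p2}
  B3 = {q0}
  B4 = {q2}
p0 ∈ B0, q0 ∈ B3 → different blocks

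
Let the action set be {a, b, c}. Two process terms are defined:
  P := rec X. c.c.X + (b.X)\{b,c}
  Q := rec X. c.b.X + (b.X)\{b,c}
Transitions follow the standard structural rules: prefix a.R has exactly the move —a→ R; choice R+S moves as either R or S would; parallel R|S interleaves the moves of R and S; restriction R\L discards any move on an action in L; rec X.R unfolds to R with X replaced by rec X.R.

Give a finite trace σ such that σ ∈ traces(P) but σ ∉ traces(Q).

LTS(P): 2 reachable states
  m0 = rec X. c.c.X + (b.X)\{b,c} ⊢ --c--▸ m1
  m1 = c.(rec X. c.c.X + (b.X)\{b,c}) ⊢ --c--▸ m0
LTS(Q): 2 reachable states
  n0 = rec X. c.b.X + (b.X)\{b,c} ⊢ --c--▸ n1
  n1 = b.(rec X. c.b.X + (b.X)\{b,c}) ⊢ --b--▸ n0
Trace ⟨cc⟩ through P, begin at {m0}:
  step 1 (c): {m1}
  step 2 (c): {m0}
  ✓ P
Trace ⟨cc⟩ through Q, begin at {n0}:
  step 1 (c): {n1}
  step 2 (c): no successor for Q

cc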